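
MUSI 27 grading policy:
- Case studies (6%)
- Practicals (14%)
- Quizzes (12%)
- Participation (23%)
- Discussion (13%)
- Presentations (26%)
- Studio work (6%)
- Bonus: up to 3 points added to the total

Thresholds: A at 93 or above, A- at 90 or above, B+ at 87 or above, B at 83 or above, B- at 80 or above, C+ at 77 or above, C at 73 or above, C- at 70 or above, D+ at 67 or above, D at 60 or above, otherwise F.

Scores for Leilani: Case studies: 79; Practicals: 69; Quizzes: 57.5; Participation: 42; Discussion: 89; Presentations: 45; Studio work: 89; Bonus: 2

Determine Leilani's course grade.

Weighted total:
  Case studies 79 × 0.06 = 4.74
  Practicals 69 × 0.14 = 9.66
  Quizzes 57.5 × 0.12 = 6.9
  Participation 42 × 0.23 = 9.66
  Discussion 89 × 0.13 = 11.57
  Presentations 45 × 0.26 = 11.7
  Studio work 89 × 0.06 = 5.34
Sum = 59.57
Bonus: 59.57 + 2 = 61.57
61.57 is ≥ 60 and < 67 → D

D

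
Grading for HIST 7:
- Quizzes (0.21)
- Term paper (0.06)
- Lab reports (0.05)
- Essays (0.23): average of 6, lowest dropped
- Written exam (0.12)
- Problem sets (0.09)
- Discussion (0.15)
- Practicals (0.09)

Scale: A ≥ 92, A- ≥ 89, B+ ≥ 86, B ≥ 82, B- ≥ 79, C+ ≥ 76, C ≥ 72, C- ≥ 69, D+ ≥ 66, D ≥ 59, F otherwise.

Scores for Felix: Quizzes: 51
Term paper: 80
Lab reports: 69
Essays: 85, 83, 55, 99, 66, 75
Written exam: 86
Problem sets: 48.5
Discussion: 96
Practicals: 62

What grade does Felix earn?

C

Essays: drop 55 → average of remaining 5 = 408/5 = 81.6
Weighted total:
  Quizzes 51 × 0.21 = 10.71
  Term paper 80 × 0.06 = 4.8
  Lab reports 69 × 0.05 = 3.45
  Essays 81.6 × 0.23 = 18.768
  Written exam 86 × 0.12 = 10.32
  Problem sets 48.5 × 0.09 = 4.365
  Discussion 96 × 0.15 = 14.4
  Practicals 62 × 0.09 = 5.58
Sum = 72.393
72.393 is ≥ 72 and < 76 → C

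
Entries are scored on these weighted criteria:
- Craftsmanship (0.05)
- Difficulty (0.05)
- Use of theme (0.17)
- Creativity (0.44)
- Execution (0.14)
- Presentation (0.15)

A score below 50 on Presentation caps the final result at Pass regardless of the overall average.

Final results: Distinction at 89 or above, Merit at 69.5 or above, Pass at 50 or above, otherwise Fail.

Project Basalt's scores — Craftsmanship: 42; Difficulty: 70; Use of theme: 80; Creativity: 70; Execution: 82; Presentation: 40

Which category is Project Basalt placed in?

Pass

Presentation score 40 < 50: minimum not met.
Weighted total:
  Craftsmanship 42 × 0.05 = 2.1
  Difficulty 70 × 0.05 = 3.5
  Use of theme 80 × 0.17 = 13.6
  Creativity 70 × 0.44 = 30.8
  Execution 82 × 0.14 = 11.48
  Presentation 40 × 0.15 = 6
Sum = 67.48
67.48 would be Pass; cap at Pass applies → Pass.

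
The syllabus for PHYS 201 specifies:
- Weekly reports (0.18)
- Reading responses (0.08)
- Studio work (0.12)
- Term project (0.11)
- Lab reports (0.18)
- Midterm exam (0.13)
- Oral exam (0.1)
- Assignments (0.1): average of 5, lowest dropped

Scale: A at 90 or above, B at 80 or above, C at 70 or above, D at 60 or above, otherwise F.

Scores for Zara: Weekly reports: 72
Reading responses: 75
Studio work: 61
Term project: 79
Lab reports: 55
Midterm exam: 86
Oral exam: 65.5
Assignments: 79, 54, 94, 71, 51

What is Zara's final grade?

C

Assignments: drop 51 → average of remaining 4 = 298/4 = 74.5
Weighted total:
  Weekly reports 72 × 0.18 = 12.96
  Reading responses 75 × 0.08 = 6
  Studio work 61 × 0.12 = 7.32
  Term project 79 × 0.11 = 8.69
  Lab reports 55 × 0.18 = 9.9
  Midterm exam 86 × 0.13 = 11.18
  Oral exam 65.5 × 0.1 = 6.55
  Assignments 74.5 × 0.1 = 7.45
Sum = 70.05
70.05 is ≥ 70 and < 80 → C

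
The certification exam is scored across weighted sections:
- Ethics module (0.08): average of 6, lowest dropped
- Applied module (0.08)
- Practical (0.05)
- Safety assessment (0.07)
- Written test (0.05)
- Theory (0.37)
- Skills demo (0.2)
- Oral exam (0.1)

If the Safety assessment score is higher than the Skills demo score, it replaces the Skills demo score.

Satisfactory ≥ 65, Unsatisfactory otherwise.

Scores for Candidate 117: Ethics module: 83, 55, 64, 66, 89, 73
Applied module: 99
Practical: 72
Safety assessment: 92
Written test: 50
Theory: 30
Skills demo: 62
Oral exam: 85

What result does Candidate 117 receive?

Ethics module: drop 55 → average of remaining 5 = 375/5 = 75
Safety assessment (92) > Skills demo (62), so Skills demo counts as 92.
Weighted total:
  Ethics module 75 × 0.08 = 6
  Applied module 99 × 0.08 = 7.92
  Practical 72 × 0.05 = 3.6
  Safety assessment 92 × 0.07 = 6.44
  Written test 50 × 0.05 = 2.5
  Theory 30 × 0.37 = 11.1
  Skills demo 92 × 0.2 = 18.4
  Oral exam 85 × 0.1 = 8.5
Sum = 64.46
64.46 < 65 → Unsatisfactory

Unsatisfactory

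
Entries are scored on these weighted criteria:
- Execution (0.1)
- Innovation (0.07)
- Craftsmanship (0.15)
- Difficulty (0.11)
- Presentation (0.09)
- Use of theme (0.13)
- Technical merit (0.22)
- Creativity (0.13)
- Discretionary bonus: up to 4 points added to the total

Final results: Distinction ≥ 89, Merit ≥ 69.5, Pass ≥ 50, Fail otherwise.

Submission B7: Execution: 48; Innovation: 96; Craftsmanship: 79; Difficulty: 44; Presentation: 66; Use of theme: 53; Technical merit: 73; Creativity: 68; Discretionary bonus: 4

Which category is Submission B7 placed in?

Weighted total:
  Execution 48 × 0.1 = 4.8
  Innovation 96 × 0.07 = 6.72
  Craftsmanship 79 × 0.15 = 11.85
  Difficulty 44 × 0.11 = 4.84
  Presentation 66 × 0.09 = 5.94
  Use of theme 53 × 0.13 = 6.89
  Technical merit 73 × 0.22 = 16.06
  Creativity 68 × 0.13 = 8.84
Sum = 65.94
Discretionary bonus: 65.94 + 4 = 69.94
69.94 is ≥ 69.5 and < 89 → Merit

Merit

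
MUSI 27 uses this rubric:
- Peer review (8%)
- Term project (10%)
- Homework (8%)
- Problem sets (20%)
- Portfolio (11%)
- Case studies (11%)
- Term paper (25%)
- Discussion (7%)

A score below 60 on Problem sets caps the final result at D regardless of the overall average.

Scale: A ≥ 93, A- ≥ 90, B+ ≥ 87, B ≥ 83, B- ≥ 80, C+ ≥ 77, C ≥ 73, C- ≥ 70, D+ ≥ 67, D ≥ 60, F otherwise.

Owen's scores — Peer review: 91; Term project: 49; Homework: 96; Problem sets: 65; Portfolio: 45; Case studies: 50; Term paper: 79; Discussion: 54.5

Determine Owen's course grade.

D

Problem sets score 65 ≥ 60: minimum met.
Weighted total:
  Peer review 91 × 0.08 = 7.28
  Term project 49 × 0.1 = 4.9
  Homework 96 × 0.08 = 7.68
  Problem sets 65 × 0.2 = 13
  Portfolio 45 × 0.11 = 4.95
  Case studies 50 × 0.11 = 5.5
  Term paper 79 × 0.25 = 19.75
  Discussion 54.5 × 0.07 = 3.815
Sum = 66.875
66.875 is ≥ 60 and < 67 → D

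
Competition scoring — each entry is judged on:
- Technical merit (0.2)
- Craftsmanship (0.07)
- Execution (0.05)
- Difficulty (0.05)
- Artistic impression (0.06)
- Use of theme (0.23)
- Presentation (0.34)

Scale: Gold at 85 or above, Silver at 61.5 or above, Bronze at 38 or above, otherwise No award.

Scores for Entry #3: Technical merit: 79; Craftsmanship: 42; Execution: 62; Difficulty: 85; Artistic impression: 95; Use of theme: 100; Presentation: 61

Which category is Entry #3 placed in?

Silver

Weighted total:
  Technical merit 79 × 0.2 = 15.8
  Craftsmanship 42 × 0.07 = 2.94
  Execution 62 × 0.05 = 3.1
  Difficulty 85 × 0.05 = 4.25
  Artistic impression 95 × 0.06 = 5.7
  Use of theme 100 × 0.23 = 23
  Presentation 61 × 0.34 = 20.74
Sum = 75.53
75.53 is ≥ 61.5 and < 85 → Silver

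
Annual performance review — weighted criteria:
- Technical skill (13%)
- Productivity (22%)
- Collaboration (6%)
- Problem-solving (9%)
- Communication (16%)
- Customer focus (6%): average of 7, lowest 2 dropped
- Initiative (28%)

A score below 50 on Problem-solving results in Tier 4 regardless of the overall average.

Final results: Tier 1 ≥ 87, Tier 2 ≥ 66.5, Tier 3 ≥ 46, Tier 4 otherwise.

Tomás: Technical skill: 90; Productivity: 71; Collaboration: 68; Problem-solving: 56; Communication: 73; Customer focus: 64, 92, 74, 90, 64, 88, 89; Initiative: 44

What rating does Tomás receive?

Customer focus: drop 64, 64 → average of remaining 5 = 433/5 = 86.6
Problem-solving score 56 ≥ 50: minimum met.
Weighted total:
  Technical skill 90 × 0.13 = 11.7
  Productivity 71 × 0.22 = 15.62
  Collaboration 68 × 0.06 = 4.08
  Problem-solving 56 × 0.09 = 5.04
  Communication 73 × 0.16 = 11.68
  Customer focus 86.6 × 0.06 = 5.196
  Initiative 44 × 0.28 = 12.32
Sum = 65.636
65.636 is ≥ 46 and < 66.5 → Tier 3

Tier 3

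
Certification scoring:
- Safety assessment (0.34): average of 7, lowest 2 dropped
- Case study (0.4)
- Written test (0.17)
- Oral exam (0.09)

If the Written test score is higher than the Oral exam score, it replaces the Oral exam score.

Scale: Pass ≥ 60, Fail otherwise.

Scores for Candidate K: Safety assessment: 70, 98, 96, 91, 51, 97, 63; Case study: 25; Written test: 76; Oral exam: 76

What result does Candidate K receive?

Safety assessment: drop 51, 63 → average of remaining 5 = 452/5 = 90.4
Written test (76) ≤ Oral exam (76), so Oral exam stays at 76.
Weighted total:
  Safety assessment 90.4 × 0.34 = 30.736
  Case study 25 × 0.4 = 10
  Written test 76 × 0.17 = 12.92
  Oral exam 76 × 0.09 = 6.84
Sum = 60.496
60.496 ≥ 60 → Pass

Pass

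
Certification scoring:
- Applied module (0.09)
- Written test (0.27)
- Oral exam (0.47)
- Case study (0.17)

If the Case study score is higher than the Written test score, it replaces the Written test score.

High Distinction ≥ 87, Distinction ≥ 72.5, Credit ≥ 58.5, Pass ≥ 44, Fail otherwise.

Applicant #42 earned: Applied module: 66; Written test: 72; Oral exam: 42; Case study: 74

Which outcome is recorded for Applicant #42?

Pass

Case study (74) > Written test (72), so Written test counts as 74.
Weighted total:
  Applied module 66 × 0.09 = 5.94
  Written test 74 × 0.27 = 19.98
  Oral exam 42 × 0.47 = 19.74
  Case study 74 × 0.17 = 12.58
Sum = 58.24
58.24 is ≥ 44 and < 58.5 → Pass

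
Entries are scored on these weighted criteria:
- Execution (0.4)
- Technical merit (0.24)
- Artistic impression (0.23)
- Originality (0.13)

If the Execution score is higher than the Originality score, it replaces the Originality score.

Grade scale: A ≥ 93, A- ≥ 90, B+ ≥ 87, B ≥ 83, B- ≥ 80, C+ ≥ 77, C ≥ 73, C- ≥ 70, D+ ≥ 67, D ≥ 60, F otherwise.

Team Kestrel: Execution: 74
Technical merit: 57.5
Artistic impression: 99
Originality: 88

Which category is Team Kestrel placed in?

C+

Execution (74) ≤ Originality (88), so Originality stays at 88.
Weighted total:
  Execution 74 × 0.4 = 29.6
  Technical merit 57.5 × 0.24 = 13.8
  Artistic impression 99 × 0.23 = 22.77
  Originality 88 × 0.13 = 11.44
Sum = 77.61
77.61 is ≥ 77 and < 80 → C+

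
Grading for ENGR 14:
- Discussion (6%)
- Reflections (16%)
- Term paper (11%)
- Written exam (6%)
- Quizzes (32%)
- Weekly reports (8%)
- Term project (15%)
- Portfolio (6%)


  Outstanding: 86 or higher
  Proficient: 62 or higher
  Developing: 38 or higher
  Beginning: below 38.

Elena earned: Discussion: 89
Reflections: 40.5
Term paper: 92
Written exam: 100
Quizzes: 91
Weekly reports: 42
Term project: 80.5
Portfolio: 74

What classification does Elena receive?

Proficient

Weighted total:
  Discussion 89 × 0.06 = 5.34
  Reflections 40.5 × 0.16 = 6.48
  Term paper 92 × 0.11 = 10.12
  Written exam 100 × 0.06 = 6
  Quizzes 91 × 0.32 = 29.12
  Weekly reports 42 × 0.08 = 3.36
  Term project 80.5 × 0.15 = 12.075
  Portfolio 74 × 0.06 = 4.44
Sum = 76.935
76.935 is ≥ 62 and < 86 → Proficient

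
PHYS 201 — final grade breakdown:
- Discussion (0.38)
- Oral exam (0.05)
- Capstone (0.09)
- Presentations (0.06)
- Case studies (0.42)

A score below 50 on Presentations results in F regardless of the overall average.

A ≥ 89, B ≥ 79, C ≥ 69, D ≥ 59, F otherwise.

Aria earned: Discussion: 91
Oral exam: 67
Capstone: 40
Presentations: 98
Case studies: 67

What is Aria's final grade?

C

Presentations score 98 ≥ 50: minimum met.
Weighted total:
  Discussion 91 × 0.38 = 34.58
  Oral exam 67 × 0.05 = 3.35
  Capstone 40 × 0.09 = 3.6
  Presentations 98 × 0.06 = 5.88
  Case studies 67 × 0.42 = 28.14
Sum = 75.55
75.55 is ≥ 69 and < 79 → C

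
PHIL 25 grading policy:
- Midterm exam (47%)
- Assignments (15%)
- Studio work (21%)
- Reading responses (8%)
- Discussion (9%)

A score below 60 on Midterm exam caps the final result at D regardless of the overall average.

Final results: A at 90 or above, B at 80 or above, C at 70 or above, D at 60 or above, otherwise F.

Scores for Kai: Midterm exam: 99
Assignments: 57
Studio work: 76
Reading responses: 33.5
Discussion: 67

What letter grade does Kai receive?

Midterm exam score 99 ≥ 60: minimum met.
Weighted total:
  Midterm exam 99 × 0.47 = 46.53
  Assignments 57 × 0.15 = 8.55
  Studio work 76 × 0.21 = 15.96
  Reading responses 33.5 × 0.08 = 2.68
  Discussion 67 × 0.09 = 6.03
Sum = 79.75
79.75 is ≥ 70 and < 80 → C

C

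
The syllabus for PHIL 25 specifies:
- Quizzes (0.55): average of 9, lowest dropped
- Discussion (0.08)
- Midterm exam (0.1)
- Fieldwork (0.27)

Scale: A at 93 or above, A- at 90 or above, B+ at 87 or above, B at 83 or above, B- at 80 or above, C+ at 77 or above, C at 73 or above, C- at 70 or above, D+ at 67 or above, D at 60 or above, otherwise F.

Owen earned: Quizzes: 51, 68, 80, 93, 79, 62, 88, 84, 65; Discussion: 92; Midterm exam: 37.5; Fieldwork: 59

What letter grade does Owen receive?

D+

Quizzes: drop 51 → average of remaining 8 = 619/8 = 77.375
Weighted total:
  Quizzes 77.375 × 0.55 = 42.55625
  Discussion 92 × 0.08 = 7.36
  Midterm exam 37.5 × 0.1 = 3.75
  Fieldwork 59 × 0.27 = 15.93
Sum = 69.59625
69.59625 is ≥ 67 and < 70 → D+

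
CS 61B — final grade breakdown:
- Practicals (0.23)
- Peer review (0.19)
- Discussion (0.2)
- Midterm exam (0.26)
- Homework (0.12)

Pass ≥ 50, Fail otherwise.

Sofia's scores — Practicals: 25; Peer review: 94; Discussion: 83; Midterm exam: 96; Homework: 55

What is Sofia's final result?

Weighted total:
  Practicals 25 × 0.23 = 5.75
  Peer review 94 × 0.19 = 17.86
  Discussion 83 × 0.2 = 16.6
  Midterm exam 96 × 0.26 = 24.96
  Homework 55 × 0.12 = 6.6
Sum = 71.77
71.77 ≥ 50 → Pass

Pass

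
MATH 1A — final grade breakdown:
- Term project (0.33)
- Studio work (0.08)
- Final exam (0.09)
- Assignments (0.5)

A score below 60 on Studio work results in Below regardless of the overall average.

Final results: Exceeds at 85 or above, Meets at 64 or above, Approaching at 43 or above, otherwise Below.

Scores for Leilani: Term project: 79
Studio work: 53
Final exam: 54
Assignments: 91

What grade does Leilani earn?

Studio work score 53 < 60: minimum not met.
Weighted total:
  Term project 79 × 0.33 = 26.07
  Studio work 53 × 0.08 = 4.24
  Final exam 54 × 0.09 = 4.86
  Assignments 91 × 0.5 = 45.5
Sum = 80.67
Because the Studio work minimum was not met, the result is Below.

Below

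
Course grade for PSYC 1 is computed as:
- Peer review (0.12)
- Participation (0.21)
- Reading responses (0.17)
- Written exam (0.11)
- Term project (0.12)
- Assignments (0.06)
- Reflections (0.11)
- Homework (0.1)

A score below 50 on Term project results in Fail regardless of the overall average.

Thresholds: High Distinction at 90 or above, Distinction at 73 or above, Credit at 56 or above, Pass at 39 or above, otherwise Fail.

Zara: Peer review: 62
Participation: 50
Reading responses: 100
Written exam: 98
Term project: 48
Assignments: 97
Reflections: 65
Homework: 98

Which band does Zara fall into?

Fail

Term project score 48 < 50: minimum not met.
Weighted total:
  Peer review 62 × 0.12 = 7.44
  Participation 50 × 0.21 = 10.5
  Reading responses 100 × 0.17 = 17
  Written exam 98 × 0.11 = 10.78
  Term project 48 × 0.12 = 5.76
  Assignments 97 × 0.06 = 5.82
  Reflections 65 × 0.11 = 7.15
  Homework 98 × 0.1 = 9.8
Sum = 74.25
Because the Term project minimum was not met, the result is Fail.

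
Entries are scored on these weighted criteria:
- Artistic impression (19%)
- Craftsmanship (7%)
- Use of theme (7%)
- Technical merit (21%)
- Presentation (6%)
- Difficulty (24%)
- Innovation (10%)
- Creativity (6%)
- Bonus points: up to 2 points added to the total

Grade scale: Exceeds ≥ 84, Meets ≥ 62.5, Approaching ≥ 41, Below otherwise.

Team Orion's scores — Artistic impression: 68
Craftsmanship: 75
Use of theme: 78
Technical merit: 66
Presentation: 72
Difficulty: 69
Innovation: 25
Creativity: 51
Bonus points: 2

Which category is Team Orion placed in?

Weighted total:
  Artistic impression 68 × 0.19 = 12.92
  Craftsmanship 75 × 0.07 = 5.25
  Use of theme 78 × 0.07 = 5.46
  Technical merit 66 × 0.21 = 13.86
  Presentation 72 × 0.06 = 4.32
  Difficulty 69 × 0.24 = 16.56
  Innovation 25 × 0.1 = 2.5
  Creativity 51 × 0.06 = 3.06
Sum = 63.93
Bonus points: 63.93 + 2 = 65.93
65.93 is ≥ 62.5 and < 84 → Meets

Meets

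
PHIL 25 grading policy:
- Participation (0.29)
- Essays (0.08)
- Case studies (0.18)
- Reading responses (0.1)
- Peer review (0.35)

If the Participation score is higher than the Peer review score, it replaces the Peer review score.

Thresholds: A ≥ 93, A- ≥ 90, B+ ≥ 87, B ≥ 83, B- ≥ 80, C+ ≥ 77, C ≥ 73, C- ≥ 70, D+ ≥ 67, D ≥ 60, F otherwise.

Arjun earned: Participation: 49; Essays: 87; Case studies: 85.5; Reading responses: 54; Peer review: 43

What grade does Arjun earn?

Participation (49) > Peer review (43), so Peer review counts as 49.
Weighted total:
  Participation 49 × 0.29 = 14.21
  Essays 87 × 0.08 = 6.96
  Case studies 85.5 × 0.18 = 15.39
  Reading responses 54 × 0.1 = 5.4
  Peer review 49 × 0.35 = 17.15
Sum = 59.11
59.11 < 60 → F

F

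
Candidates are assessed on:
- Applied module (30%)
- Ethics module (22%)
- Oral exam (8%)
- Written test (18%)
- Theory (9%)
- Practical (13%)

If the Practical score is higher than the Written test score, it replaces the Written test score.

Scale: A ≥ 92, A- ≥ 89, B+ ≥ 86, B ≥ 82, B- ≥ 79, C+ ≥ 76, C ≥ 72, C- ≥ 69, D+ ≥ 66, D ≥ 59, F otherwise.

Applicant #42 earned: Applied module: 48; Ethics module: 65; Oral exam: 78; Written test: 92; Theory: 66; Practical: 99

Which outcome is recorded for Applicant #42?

C-

Practical (99) > Written test (92), so Written test counts as 99.
Weighted total:
  Applied module 48 × 0.3 = 14.4
  Ethics module 65 × 0.22 = 14.3
  Oral exam 78 × 0.08 = 6.24
  Written test 99 × 0.18 = 17.82
  Theory 66 × 0.09 = 5.94
  Practical 99 × 0.13 = 12.87
Sum = 71.57
71.57 is ≥ 69 and < 72 → C-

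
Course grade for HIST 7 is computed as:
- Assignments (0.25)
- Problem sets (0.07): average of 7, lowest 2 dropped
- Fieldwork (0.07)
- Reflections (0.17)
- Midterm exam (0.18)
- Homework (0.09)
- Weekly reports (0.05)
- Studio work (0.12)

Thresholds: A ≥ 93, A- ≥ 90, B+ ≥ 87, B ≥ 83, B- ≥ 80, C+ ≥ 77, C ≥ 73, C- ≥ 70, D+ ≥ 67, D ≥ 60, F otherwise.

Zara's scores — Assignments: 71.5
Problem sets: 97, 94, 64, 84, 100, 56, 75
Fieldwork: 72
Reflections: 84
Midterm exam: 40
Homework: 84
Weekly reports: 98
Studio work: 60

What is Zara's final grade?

C-

Problem sets: drop 56, 64 → average of remaining 5 = 450/5 = 90
Weighted total:
  Assignments 71.5 × 0.25 = 17.875
  Problem sets 90 × 0.07 = 6.3
  Fieldwork 72 × 0.07 = 5.04
  Reflections 84 × 0.17 = 14.28
  Midterm exam 40 × 0.18 = 7.2
  Homework 84 × 0.09 = 7.56
  Weekly reports 98 × 0.05 = 4.9
  Studio work 60 × 0.12 = 7.2
Sum = 70.355
70.355 is ≥ 70 and < 73 → C-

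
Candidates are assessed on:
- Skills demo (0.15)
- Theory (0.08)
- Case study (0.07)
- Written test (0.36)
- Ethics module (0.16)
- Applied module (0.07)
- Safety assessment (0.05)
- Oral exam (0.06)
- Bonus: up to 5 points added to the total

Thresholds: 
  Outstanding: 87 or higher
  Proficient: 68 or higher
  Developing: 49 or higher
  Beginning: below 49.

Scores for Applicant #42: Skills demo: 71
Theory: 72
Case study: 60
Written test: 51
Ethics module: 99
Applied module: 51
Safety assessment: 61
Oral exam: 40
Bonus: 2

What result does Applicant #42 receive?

Developing

Weighted total:
  Skills demo 71 × 0.15 = 10.65
  Theory 72 × 0.08 = 5.76
  Case study 60 × 0.07 = 4.2
  Written test 51 × 0.36 = 18.36
  Ethics module 99 × 0.16 = 15.84
  Applied module 51 × 0.07 = 3.57
  Safety assessment 61 × 0.05 = 3.05
  Oral exam 40 × 0.06 = 2.4
Sum = 63.83
Bonus: 63.83 + 2 = 65.83
65.83 is ≥ 49 and < 68 → Developing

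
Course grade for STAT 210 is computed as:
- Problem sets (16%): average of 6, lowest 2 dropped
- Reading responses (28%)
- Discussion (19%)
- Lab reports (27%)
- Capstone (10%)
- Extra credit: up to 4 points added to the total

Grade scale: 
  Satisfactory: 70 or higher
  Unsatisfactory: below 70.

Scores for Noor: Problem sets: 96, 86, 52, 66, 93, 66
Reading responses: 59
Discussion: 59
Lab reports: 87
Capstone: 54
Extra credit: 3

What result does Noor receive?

Problem sets: drop 52, 66 → average of remaining 4 = 341/4 = 85.25
Weighted total:
  Problem sets 85.25 × 0.16 = 13.64
  Reading responses 59 × 0.28 = 16.52
  Discussion 59 × 0.19 = 11.21
  Lab reports 87 × 0.27 = 23.49
  Capstone 54 × 0.1 = 5.4
Sum = 70.26
Extra credit: 70.26 + 3 = 73.26
73.26 ≥ 70 → Satisfactory

Satisfactory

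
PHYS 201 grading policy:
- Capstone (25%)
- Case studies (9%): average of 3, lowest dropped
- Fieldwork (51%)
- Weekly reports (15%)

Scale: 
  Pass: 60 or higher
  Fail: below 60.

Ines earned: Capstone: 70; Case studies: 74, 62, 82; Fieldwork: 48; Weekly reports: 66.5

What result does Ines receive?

Fail

Case studies: drop 62 → average of remaining 2 = 156/2 = 78
Weighted total:
  Capstone 70 × 0.25 = 17.5
  Case studies 78 × 0.09 = 7.02
  Fieldwork 48 × 0.51 = 24.48
  Weekly reports 66.5 × 0.15 = 9.975
Sum = 58.975
58.975 < 60 → Fail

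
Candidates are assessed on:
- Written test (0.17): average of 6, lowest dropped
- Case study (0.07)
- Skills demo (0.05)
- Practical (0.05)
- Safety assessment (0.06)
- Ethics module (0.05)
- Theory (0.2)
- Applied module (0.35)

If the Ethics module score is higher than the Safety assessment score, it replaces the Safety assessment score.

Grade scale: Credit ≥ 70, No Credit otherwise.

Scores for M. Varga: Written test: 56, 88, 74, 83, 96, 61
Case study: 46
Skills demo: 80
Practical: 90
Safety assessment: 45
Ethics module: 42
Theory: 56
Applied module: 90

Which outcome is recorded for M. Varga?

Written test: drop 56 → average of remaining 5 = 402/5 = 80.4
Ethics module (42) ≤ Safety assessment (45), so Safety assessment stays at 45.
Weighted total:
  Written test 80.4 × 0.17 = 13.668
  Case study 46 × 0.07 = 3.22
  Skills demo 80 × 0.05 = 4
  Practical 90 × 0.05 = 4.5
  Safety assessment 45 × 0.06 = 2.7
  Ethics module 42 × 0.05 = 2.1
  Theory 56 × 0.2 = 11.2
  Applied module 90 × 0.35 = 31.5
Sum = 72.888
72.888 ≥ 70 → Credit

Credit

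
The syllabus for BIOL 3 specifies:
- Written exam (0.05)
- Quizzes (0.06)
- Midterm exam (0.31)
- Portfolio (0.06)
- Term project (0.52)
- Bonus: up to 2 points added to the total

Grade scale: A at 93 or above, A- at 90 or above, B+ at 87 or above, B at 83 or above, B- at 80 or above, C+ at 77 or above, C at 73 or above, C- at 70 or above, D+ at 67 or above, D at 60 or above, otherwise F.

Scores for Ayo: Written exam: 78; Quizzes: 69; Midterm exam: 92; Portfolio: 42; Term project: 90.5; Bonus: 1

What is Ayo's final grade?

B+

Weighted total:
  Written exam 78 × 0.05 = 3.9
  Quizzes 69 × 0.06 = 4.14
  Midterm exam 92 × 0.31 = 28.52
  Portfolio 42 × 0.06 = 2.52
  Term project 90.5 × 0.52 = 47.06
Sum = 86.14
Bonus: 86.14 + 1 = 87.14
87.14 is ≥ 87 and < 90 → B+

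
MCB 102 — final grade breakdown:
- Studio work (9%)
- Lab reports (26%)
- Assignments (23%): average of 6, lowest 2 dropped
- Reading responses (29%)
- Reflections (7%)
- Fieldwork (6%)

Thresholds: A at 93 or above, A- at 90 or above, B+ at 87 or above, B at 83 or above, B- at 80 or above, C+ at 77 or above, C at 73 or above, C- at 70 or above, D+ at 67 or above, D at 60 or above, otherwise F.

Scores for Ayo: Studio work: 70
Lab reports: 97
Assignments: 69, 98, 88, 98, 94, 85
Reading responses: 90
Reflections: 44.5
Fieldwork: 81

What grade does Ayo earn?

Assignments: drop 69, 85 → average of remaining 4 = 378/4 = 94.5
Weighted total:
  Studio work 70 × 0.09 = 6.3
  Lab reports 97 × 0.26 = 25.22
  Assignments 94.5 × 0.23 = 21.735
  Reading responses 90 × 0.29 = 26.1
  Reflections 44.5 × 0.07 = 3.115
  Fieldwork 81 × 0.06 = 4.86
Sum = 87.33
87.33 is ≥ 87 and < 90 → B+

B+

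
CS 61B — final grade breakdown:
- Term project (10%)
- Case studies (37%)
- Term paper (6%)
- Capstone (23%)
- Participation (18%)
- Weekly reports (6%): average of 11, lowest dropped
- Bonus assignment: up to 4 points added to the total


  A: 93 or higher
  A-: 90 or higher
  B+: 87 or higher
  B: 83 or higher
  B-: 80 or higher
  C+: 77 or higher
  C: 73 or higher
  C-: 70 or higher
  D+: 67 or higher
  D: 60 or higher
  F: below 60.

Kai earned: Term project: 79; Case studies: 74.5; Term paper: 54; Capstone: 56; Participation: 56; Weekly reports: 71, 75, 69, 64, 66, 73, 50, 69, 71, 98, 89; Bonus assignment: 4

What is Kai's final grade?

C-

Weekly reports: drop 50 → average of remaining 10 = 745/10 = 74.5
Weighted total:
  Term project 79 × 0.1 = 7.9
  Case studies 74.5 × 0.37 = 27.565
  Term paper 54 × 0.06 = 3.24
  Capstone 56 × 0.23 = 12.88
  Participation 56 × 0.18 = 10.08
  Weekly reports 74.5 × 0.06 = 4.47
Sum = 66.135
Bonus assignment: 66.135 + 4 = 70.135
70.135 is ≥ 70 and < 73 → C-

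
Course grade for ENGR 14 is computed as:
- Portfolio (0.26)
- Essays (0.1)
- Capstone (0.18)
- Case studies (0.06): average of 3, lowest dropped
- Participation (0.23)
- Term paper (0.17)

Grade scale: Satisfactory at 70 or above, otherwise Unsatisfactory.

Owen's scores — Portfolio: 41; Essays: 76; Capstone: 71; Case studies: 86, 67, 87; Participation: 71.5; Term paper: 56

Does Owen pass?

Unsatisfactory

Case studies: drop 67 → average of remaining 2 = 173/2 = 86.5
Weighted total:
  Portfolio 41 × 0.26 = 10.66
  Essays 76 × 0.1 = 7.6
  Capstone 71 × 0.18 = 12.78
  Case studies 86.5 × 0.06 = 5.19
  Participation 71.5 × 0.23 = 16.445
  Term paper 56 × 0.17 = 9.52
Sum = 62.195
62.195 < 70 → Unsatisfactory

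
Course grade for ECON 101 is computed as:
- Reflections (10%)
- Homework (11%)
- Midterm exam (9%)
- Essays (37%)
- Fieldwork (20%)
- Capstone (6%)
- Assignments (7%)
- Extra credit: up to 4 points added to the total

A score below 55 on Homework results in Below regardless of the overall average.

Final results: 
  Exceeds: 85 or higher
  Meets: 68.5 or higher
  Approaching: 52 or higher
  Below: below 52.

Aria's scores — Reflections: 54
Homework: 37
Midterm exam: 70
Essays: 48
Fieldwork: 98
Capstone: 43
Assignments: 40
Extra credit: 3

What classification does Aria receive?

Below

Homework score 37 < 55: minimum not met.
Weighted total:
  Reflections 54 × 0.1 = 5.4
  Homework 37 × 0.11 = 4.07
  Midterm exam 70 × 0.09 = 6.3
  Essays 48 × 0.37 = 17.76
  Fieldwork 98 × 0.2 = 19.6
  Capstone 43 × 0.06 = 2.58
  Assignments 40 × 0.07 = 2.8
Sum = 58.51
Extra credit: 58.51 + 3 = 61.51
Because the Homework minimum was not met, the result is Below.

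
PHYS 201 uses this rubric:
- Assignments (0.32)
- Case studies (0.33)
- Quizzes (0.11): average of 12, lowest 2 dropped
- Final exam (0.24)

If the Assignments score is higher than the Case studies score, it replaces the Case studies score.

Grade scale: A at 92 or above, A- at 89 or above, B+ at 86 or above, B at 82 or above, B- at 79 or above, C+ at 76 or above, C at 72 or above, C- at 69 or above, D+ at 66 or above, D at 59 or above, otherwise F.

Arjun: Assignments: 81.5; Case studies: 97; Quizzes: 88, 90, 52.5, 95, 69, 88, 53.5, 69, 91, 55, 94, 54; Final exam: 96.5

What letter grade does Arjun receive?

Quizzes: drop 52.5, 53.5 → average of remaining 10 = 793/10 = 79.3
Assignments (81.5) ≤ Case studies (97), so Case studies stays at 97.
Weighted total:
  Assignments 81.5 × 0.32 = 26.08
  Case studies 97 × 0.33 = 32.01
  Quizzes 79.3 × 0.11 = 8.723
  Final exam 96.5 × 0.24 = 23.16
Sum = 89.973
89.973 is ≥ 89 and < 92 → A-

A-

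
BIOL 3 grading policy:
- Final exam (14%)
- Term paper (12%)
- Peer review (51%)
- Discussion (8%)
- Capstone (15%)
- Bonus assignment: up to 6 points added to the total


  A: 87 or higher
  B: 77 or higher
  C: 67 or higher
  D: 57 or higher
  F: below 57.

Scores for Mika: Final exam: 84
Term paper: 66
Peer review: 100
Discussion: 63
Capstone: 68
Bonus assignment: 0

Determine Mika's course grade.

B

Weighted total:
  Final exam 84 × 0.14 = 11.76
  Term paper 66 × 0.12 = 7.92
  Peer review 100 × 0.51 = 51
  Discussion 63 × 0.08 = 5.04
  Capstone 68 × 0.15 = 10.2
Sum = 85.92
Bonus assignment: 85.92 + 0 = 85.92
85.92 is ≥ 77 and < 87 → B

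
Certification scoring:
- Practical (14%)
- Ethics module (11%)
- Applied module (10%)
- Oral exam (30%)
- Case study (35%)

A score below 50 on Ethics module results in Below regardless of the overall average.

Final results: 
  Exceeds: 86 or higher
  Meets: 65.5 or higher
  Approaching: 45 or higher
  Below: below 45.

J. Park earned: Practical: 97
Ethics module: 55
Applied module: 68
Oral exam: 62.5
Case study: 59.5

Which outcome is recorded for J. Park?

Meets

Ethics module score 55 ≥ 50: minimum met.
Weighted total:
  Practical 97 × 0.14 = 13.58
  Ethics module 55 × 0.11 = 6.05
  Applied module 68 × 0.1 = 6.8
  Oral exam 62.5 × 0.3 = 18.75
  Case study 59.5 × 0.35 = 20.825
Sum = 66.005
66.005 is ≥ 65.5 and < 86 → Meets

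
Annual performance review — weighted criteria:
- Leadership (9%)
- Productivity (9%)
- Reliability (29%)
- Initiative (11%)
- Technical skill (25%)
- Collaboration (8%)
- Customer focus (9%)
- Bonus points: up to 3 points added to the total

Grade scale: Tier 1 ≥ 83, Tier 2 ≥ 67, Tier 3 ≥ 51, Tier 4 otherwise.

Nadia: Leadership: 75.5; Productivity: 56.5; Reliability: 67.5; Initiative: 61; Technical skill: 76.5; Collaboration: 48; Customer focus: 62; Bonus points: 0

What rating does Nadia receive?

Weighted total:
  Leadership 75.5 × 0.09 = 6.795
  Productivity 56.5 × 0.09 = 5.085
  Reliability 67.5 × 0.29 = 19.575
  Initiative 61 × 0.11 = 6.71
  Technical skill 76.5 × 0.25 = 19.125
  Collaboration 48 × 0.08 = 3.84
  Customer focus 62 × 0.09 = 5.58
Sum = 66.71
Bonus points: 66.71 + 0 = 66.71
66.71 is ≥ 51 and < 67 → Tier 3

Tier 3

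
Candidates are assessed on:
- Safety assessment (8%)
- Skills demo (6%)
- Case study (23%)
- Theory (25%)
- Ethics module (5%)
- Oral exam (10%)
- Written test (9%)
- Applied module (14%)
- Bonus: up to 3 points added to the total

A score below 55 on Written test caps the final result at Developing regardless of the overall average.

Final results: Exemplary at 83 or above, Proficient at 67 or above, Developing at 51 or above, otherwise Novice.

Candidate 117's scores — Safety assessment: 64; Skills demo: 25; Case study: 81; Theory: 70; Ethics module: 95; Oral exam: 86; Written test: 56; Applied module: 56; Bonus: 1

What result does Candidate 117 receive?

Proficient

Written test score 56 ≥ 55: minimum met.
Weighted total:
  Safety assessment 64 × 0.08 = 5.12
  Skills demo 25 × 0.06 = 1.5
  Case study 81 × 0.23 = 18.63
  Theory 70 × 0.25 = 17.5
  Ethics module 95 × 0.05 = 4.75
  Oral exam 86 × 0.1 = 8.6
  Written test 56 × 0.09 = 5.04
  Applied module 56 × 0.14 = 7.84
Sum = 68.98
Bonus: 68.98 + 1 = 69.98
69.98 is ≥ 67 and < 83 → Proficient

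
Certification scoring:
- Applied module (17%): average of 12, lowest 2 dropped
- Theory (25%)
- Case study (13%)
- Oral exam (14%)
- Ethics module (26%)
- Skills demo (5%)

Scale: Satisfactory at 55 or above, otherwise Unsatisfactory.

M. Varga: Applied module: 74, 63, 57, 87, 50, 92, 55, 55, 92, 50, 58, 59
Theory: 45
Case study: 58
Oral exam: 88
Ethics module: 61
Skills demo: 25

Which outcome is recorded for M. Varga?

Applied module: drop 50, 50 → average of remaining 10 = 692/10 = 69.2
Weighted total:
  Applied module 69.2 × 0.17 = 11.764
  Theory 45 × 0.25 = 11.25
  Case study 58 × 0.13 = 7.54
  Oral exam 88 × 0.14 = 12.32
  Ethics module 61 × 0.26 = 15.86
  Skills demo 25 × 0.05 = 1.25
Sum = 59.984
59.984 ≥ 55 → Satisfactory

Satisfactory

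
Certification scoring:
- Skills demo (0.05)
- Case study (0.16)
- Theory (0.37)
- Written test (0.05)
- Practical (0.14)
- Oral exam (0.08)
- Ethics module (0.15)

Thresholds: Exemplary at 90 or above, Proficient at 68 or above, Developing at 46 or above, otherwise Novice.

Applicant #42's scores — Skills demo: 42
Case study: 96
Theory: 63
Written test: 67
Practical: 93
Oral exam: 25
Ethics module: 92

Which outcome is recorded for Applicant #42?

Weighted total:
  Skills demo 42 × 0.05 = 2.1
  Case study 96 × 0.16 = 15.36
  Theory 63 × 0.37 = 23.31
  Written test 67 × 0.05 = 3.35
  Practical 93 × 0.14 = 13.02
  Oral exam 25 × 0.08 = 2
  Ethics module 92 × 0.15 = 13.8
Sum = 72.94
72.94 is ≥ 68 and < 90 → Proficient

Proficient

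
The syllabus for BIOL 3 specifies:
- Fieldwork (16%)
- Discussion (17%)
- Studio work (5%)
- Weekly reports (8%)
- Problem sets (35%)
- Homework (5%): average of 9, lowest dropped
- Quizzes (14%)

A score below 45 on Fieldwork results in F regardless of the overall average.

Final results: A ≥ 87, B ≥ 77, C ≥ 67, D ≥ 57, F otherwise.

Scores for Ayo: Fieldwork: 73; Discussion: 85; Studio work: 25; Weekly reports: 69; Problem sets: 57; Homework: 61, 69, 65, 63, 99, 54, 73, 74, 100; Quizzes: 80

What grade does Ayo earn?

C

Homework: drop 54 → average of remaining 8 = 604/8 = 75.5
Fieldwork score 73 ≥ 45: minimum met.
Weighted total:
  Fieldwork 73 × 0.16 = 11.68
  Discussion 85 × 0.17 = 14.45
  Studio work 25 × 0.05 = 1.25
  Weekly reports 69 × 0.08 = 5.52
  Problem sets 57 × 0.35 = 19.95
  Homework 75.5 × 0.05 = 3.775
  Quizzes 80 × 0.14 = 11.2
Sum = 67.825
67.825 is ≥ 67 and < 77 → C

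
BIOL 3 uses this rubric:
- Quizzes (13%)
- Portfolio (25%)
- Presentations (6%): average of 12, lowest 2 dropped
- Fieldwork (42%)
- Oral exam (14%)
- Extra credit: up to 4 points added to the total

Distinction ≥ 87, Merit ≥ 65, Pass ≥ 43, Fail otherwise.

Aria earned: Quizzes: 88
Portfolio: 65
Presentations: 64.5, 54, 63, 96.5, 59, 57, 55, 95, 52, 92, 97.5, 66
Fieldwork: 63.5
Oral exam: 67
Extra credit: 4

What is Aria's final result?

Merit

Presentations: drop 52, 54 → average of remaining 10 = 745.5/10 = 74.55
Weighted total:
  Quizzes 88 × 0.13 = 11.44
  Portfolio 65 × 0.25 = 16.25
  Presentations 74.55 × 0.06 = 4.473
  Fieldwork 63.5 × 0.42 = 26.67
  Oral exam 67 × 0.14 = 9.38
Sum = 68.213
Extra credit: 68.213 + 4 = 72.213
72.213 is ≥ 65 and < 87 → Merit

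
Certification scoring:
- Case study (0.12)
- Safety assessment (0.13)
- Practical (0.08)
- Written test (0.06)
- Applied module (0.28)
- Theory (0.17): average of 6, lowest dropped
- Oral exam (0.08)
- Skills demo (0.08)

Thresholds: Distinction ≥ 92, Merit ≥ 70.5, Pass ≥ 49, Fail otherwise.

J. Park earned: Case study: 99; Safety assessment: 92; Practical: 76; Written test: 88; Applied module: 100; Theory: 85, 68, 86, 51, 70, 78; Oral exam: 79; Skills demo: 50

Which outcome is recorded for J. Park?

Theory: drop 51 → average of remaining 5 = 387/5 = 77.4
Weighted total:
  Case study 99 × 0.12 = 11.88
  Safety assessment 92 × 0.13 = 11.96
  Practical 76 × 0.08 = 6.08
  Written test 88 × 0.06 = 5.28
  Applied module 100 × 0.28 = 28
  Theory 77.4 × 0.17 = 13.158
  Oral exam 79 × 0.08 = 6.32
  Skills demo 50 × 0.08 = 4
Sum = 86.678
86.678 is ≥ 70.5 and < 92 → Merit

Merit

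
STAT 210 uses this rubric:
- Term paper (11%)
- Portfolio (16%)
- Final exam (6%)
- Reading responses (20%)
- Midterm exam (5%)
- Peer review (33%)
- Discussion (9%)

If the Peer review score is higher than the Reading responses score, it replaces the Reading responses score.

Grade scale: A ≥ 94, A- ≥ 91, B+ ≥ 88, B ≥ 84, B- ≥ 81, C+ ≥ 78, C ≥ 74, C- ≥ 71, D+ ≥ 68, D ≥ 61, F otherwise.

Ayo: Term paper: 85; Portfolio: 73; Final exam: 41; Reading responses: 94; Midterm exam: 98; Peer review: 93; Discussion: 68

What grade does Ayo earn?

Peer review (93) ≤ Reading responses (94), so Reading responses stays at 94.
Weighted total:
  Term paper 85 × 0.11 = 9.35
  Portfolio 73 × 0.16 = 11.68
  Final exam 41 × 0.06 = 2.46
  Reading responses 94 × 0.2 = 18.8
  Midterm exam 98 × 0.05 = 4.9
  Peer review 93 × 0.33 = 30.69
  Discussion 68 × 0.09 = 6.12
Sum = 84
84 is ≥ 84 and < 88 → B

B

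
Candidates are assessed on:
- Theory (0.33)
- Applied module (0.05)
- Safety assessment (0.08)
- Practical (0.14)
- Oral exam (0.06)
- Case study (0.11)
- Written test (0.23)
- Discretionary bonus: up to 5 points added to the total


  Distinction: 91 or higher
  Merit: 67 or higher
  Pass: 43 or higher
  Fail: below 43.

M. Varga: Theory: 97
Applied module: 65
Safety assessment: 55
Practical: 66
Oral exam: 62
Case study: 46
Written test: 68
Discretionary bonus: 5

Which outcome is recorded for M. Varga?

Merit

Weighted total:
  Theory 97 × 0.33 = 32.01
  Applied module 65 × 0.05 = 3.25
  Safety assessment 55 × 0.08 = 4.4
  Practical 66 × 0.14 = 9.24
  Oral exam 62 × 0.06 = 3.72
  Case study 46 × 0.11 = 5.06
  Written test 68 × 0.23 = 15.64
Sum = 73.32
Discretionary bonus: 73.32 + 5 = 78.32
78.32 is ≥ 67 and < 91 → Merit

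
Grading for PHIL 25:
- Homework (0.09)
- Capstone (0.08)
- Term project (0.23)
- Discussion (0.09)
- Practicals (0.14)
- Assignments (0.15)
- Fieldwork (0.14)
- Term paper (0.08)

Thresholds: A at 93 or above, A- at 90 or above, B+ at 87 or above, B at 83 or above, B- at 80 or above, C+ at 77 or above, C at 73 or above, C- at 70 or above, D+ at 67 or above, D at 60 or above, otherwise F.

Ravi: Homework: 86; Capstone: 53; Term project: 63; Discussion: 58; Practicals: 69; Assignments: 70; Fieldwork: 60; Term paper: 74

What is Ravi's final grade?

D

Weighted total:
  Homework 86 × 0.09 = 7.74
  Capstone 53 × 0.08 = 4.24
  Term project 63 × 0.23 = 14.49
  Discussion 58 × 0.09 = 5.22
  Practicals 69 × 0.14 = 9.66
  Assignments 70 × 0.15 = 10.5
  Fieldwork 60 × 0.14 = 8.4
  Term paper 74 × 0.08 = 5.92
Sum = 66.17
66.17 is ≥ 60 and < 67 → D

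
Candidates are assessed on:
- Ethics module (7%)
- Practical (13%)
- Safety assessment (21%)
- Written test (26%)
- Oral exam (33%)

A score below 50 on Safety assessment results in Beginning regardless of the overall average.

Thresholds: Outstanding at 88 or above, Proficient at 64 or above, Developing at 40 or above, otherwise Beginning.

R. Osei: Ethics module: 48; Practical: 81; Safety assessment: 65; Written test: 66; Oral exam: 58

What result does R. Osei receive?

Safety assessment score 65 ≥ 50: minimum met.
Weighted total:
  Ethics module 48 × 0.07 = 3.36
  Practical 81 × 0.13 = 10.53
  Safety assessment 65 × 0.21 = 13.65
  Written test 66 × 0.26 = 17.16
  Oral exam 58 × 0.33 = 19.14
Sum = 63.84
63.84 is ≥ 40 and < 64 → Developing

Developing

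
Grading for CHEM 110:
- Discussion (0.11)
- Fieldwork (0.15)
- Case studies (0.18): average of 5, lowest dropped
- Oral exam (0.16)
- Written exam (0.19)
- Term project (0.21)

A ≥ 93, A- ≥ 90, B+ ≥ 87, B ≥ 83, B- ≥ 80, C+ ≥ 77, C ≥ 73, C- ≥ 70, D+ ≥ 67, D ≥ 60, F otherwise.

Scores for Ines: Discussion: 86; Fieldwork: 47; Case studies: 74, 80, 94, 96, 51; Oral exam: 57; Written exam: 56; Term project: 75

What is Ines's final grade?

D+

Case studies: drop 51 → average of remaining 4 = 344/4 = 86
Weighted total:
  Discussion 86 × 0.11 = 9.46
  Fieldwork 47 × 0.15 = 7.05
  Case studies 86 × 0.18 = 15.48
  Oral exam 57 × 0.16 = 9.12
  Written exam 56 × 0.19 = 10.64
  Term project 75 × 0.21 = 15.75
Sum = 67.5
67.5 is ≥ 67 and < 70 → D+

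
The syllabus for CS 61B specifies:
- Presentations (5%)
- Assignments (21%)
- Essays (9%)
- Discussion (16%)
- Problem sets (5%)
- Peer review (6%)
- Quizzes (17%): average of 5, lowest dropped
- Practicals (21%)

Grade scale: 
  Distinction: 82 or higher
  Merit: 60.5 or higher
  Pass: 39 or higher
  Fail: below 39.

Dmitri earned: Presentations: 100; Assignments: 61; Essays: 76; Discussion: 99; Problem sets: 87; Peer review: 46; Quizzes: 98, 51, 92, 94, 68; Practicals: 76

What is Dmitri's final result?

Merit

Quizzes: drop 51 → average of remaining 4 = 352/4 = 88
Weighted total:
  Presentations 100 × 0.05 = 5
  Assignments 61 × 0.21 = 12.81
  Essays 76 × 0.09 = 6.84
  Discussion 99 × 0.16 = 15.84
  Problem sets 87 × 0.05 = 4.35
  Peer review 46 × 0.06 = 2.76
  Quizzes 88 × 0.17 = 14.96
  Practicals 76 × 0.21 = 15.96
Sum = 78.52
78.52 is ≥ 60.5 and < 82 → Merit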